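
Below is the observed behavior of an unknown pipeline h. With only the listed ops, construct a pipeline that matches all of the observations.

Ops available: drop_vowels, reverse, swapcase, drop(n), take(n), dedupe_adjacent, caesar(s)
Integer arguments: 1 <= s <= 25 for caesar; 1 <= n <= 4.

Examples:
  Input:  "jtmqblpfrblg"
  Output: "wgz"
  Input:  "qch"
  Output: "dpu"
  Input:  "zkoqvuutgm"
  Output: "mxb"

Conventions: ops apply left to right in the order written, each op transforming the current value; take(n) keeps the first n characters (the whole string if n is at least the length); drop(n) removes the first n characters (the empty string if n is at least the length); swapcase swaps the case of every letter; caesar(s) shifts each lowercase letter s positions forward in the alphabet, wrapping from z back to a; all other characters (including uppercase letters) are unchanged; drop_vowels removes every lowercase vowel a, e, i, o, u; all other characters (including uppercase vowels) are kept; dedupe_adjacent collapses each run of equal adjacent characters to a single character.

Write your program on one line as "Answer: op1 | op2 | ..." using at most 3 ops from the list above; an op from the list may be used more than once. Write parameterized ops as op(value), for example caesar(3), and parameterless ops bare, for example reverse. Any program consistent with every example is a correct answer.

take(3) | caesar(13)

Check, running the answer program on each example:
  "jtmqblpfrblg" -> "jtm" -> "wgz"
  "qch" -> "qch" -> "dpu"
  "zkoqvuutgm" -> "zko" -> "mxb"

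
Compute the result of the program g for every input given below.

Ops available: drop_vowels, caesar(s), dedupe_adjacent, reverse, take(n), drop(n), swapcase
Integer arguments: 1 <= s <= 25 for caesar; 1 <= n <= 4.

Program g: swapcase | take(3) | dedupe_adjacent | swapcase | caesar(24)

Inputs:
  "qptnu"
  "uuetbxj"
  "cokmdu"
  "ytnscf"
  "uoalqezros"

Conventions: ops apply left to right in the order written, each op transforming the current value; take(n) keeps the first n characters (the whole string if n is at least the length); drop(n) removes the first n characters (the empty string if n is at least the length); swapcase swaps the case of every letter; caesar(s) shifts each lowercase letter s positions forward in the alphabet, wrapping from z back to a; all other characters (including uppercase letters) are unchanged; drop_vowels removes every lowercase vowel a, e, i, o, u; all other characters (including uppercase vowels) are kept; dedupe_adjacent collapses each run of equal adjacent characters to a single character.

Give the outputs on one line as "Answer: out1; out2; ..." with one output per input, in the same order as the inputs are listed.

"onr"; "sc"; "ami"; "wrl"; "smy"

Execution, op by op:
  "qptnu" -> "QPTNU" -> "QPT" -> "QPT" -> "qpt" -> "onr"
  "uuetbxj" -> "UUETBXJ" -> "UUE" -> "UE" -> "ue" -> "sc"
  "cokmdu" -> "COKMDU" -> "COK" -> "COK" -> "cok" -> "ami"
  "ytnscf" -> "YTNSCF" -> "YTN" -> "YTN" -> "ytn" -> "wrl"
  "uoalqezros" -> "UOALQEZROS" -> "UOA" -> "UOA" -> "uoa" -> "smy"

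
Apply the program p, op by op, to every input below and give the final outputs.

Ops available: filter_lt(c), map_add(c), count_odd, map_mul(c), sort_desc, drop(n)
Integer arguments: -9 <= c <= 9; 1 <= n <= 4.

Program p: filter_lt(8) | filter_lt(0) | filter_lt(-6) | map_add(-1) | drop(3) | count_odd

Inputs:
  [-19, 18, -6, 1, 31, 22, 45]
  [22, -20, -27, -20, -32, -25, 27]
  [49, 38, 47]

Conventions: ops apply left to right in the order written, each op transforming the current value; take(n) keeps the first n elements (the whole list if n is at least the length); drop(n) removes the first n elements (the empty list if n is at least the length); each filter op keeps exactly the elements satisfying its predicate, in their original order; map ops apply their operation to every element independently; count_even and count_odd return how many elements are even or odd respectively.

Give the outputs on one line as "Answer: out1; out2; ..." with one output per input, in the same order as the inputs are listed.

0; 1; 0

Execution, op by op:
  [-19, 18, -6, 1, 31, 22, 45] -> [-19, -6, 1] -> [-19, -6] -> [-19] -> [-20] -> [] -> 0
  [22, -20, -27, -20, -32, -25, 27] -> [-20, -27, -20, -32, -25] -> [-20, -27, -20, -32, -25] -> [-20, -27, -20, -32, -25] -> [-21, -28, -21, -33, -26] -> [-33, -26] -> 1
  [49, 38, 47] -> [] -> [] -> [] -> [] -> [] -> 0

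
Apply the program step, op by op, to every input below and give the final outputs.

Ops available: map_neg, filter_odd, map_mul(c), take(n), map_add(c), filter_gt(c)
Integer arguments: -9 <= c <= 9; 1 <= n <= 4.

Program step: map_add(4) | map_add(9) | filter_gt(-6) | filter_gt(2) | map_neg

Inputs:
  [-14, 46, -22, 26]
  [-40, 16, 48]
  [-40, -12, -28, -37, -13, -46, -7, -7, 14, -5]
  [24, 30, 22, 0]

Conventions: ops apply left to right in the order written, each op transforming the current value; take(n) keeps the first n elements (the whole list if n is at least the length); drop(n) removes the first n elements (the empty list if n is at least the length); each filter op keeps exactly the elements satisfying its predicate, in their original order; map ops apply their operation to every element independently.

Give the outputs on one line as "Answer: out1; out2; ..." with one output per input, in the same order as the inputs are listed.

[-59, -39]; [-29, -61]; [-6, -6, -27, -8]; [-37, -43, -35, -13]

Execution, op by op:
  [-14, 46, -22, 26] -> [-10, 50, -18, 30] -> [-1, 59, -9, 39] -> [-1, 59, 39] -> [59, 39] -> [-59, -39]
  [-40, 16, 48] -> [-36, 20, 52] -> [-27, 29, 61] -> [29, 61] -> [29, 61] -> [-29, -61]
  [-40, -12, -28, -37, -13, -46, -7, -7, 14, -5] -> [-36, -8, -24, -33, -9, -42, -3, -3, 18, -1] -> [-27, 1, -15, -24, 0, -33, 6, 6, 27, 8] -> [1, 0, 6, 6, 27, 8] -> [6, 6, 27, 8] -> [-6, -6, -27, -8]
  [24, 30, 22, 0] -> [28, 34, 26, 4] -> [37, 43, 35, 13] -> [37, 43, 35, 13] -> [37, 43, 35, 13] -> [-37, -43, -35, -13]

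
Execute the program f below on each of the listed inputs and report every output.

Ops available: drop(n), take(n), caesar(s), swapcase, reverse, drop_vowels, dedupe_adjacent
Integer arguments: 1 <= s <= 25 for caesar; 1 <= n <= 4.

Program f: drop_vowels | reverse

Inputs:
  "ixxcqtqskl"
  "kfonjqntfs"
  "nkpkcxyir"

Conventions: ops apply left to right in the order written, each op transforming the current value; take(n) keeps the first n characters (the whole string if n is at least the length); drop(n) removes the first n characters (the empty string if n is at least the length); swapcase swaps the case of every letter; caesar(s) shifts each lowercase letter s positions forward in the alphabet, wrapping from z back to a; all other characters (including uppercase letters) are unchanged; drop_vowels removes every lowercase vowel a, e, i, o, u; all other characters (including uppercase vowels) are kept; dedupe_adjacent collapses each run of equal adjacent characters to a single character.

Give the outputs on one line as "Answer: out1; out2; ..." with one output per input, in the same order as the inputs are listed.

"lksqtqcxx"; "sftnqjnfk"; "ryxckpkn"

Execution, op by op:
  "ixxcqtqskl" -> "xxcqtqskl" -> "lksqtqcxx"
  "kfonjqntfs" -> "kfnjqntfs" -> "sftnqjnfk"
  "nkpkcxyir" -> "nkpkcxyr" -> "ryxckpkn"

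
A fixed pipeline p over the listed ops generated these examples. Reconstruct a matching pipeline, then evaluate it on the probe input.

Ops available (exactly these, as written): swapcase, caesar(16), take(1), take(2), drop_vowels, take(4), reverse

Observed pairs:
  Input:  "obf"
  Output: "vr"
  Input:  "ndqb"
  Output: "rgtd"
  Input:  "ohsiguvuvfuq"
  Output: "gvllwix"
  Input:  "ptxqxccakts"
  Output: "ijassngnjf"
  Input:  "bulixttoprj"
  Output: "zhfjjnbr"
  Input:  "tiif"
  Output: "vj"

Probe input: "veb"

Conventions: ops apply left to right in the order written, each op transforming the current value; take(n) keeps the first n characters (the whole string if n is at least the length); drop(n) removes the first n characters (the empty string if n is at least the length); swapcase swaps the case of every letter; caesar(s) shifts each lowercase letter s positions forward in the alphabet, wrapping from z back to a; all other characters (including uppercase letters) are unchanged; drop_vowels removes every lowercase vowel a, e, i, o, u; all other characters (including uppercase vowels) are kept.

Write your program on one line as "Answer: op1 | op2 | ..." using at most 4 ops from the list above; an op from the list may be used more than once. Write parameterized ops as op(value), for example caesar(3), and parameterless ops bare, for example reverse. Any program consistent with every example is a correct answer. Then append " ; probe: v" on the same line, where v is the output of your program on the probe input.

drop_vowels | caesar(16) | reverse ; probe: "rl"

Check, running the answer program on each example:
  "obf" -> "bf" -> "rv" -> "vr"
  "ndqb" -> "ndqb" -> "dtgr" -> "rgtd"
  "ohsiguvuvfuq" -> "hsgvvfq" -> "xiwllvg" -> "gvllwix"
  "ptxqxccakts" -> "ptxqxcckts" -> "fjngnssaji" -> "ijassngnjf"
  "bulixttoprj" -> "blxttprj" -> "rbnjjfhz" -> "zhfjjnbr"
  "tiif" -> "tf" -> "jv" -> "vj"
  probe: "veb" -> "vb" -> "lr" -> "rl"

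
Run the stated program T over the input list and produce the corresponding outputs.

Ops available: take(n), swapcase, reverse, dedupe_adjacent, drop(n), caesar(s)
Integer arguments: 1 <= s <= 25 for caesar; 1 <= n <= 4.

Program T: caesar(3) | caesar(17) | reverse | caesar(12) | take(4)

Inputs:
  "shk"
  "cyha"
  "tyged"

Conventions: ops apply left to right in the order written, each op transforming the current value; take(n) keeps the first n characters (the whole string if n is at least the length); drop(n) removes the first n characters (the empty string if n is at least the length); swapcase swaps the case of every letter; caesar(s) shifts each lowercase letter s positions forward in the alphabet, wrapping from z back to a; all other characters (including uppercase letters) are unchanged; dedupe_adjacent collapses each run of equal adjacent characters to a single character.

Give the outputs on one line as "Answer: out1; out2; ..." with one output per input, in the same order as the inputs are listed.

Execution, op by op:
  "shk" -> "vkn" -> "mbe" -> "ebm" -> "qny" -> "qny"
  "cyha" -> "fbkd" -> "wsbu" -> "ubsw" -> "gnei" -> "gnei"
  "tyged" -> "wbjhg" -> "nsayx" -> "xyasn" -> "jkmez" -> "jkme"

"qny"; "gnei"; "jkme"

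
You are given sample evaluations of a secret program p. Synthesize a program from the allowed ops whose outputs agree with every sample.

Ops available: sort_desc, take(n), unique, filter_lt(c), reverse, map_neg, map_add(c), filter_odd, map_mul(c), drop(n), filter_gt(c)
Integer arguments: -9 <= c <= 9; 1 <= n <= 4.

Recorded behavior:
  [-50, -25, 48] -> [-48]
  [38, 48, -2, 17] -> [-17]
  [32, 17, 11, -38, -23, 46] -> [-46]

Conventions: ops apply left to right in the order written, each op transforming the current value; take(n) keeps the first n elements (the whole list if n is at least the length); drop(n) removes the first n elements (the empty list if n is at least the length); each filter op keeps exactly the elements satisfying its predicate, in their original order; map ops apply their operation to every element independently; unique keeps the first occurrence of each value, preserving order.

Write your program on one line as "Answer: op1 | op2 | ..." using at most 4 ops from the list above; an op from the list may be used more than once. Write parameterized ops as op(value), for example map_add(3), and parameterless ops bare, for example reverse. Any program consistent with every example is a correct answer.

filter_gt(-8) | reverse | map_neg | take(1)

Check, running the answer program on each example:
  [-50, -25, 48] -> [48] -> [48] -> [-48] -> [-48]
  [38, 48, -2, 17] -> [38, 48, -2, 17] -> [17, -2, 48, 38] -> [-17, 2, -48, -38] -> [-17]
  [32, 17, 11, -38, -23, 46] -> [32, 17, 11, 46] -> [46, 11, 17, 32] -> [-46, -11, -17, -32] -> [-46]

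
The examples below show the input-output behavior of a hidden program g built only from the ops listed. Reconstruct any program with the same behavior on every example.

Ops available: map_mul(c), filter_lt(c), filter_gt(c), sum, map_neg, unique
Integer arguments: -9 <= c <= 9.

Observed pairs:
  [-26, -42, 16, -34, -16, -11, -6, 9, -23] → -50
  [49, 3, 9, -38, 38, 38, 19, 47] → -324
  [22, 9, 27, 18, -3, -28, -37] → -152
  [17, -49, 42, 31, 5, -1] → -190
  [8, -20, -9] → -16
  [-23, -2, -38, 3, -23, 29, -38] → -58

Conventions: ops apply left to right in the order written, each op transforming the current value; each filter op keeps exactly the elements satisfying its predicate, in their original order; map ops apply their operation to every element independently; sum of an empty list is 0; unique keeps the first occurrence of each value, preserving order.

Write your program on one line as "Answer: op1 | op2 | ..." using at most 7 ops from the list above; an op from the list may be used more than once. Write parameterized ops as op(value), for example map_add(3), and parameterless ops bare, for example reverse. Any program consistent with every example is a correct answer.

map_mul(-2) | map_mul(-1) | unique | filter_gt(8) | map_neg | sum

Check, running the answer program on each example:
  [-26, -42, 16, -34, -16, -11, -6, 9, -23] -> [52, 84, -32, 68, 32, 22, 12, -18, 46] -> [-52, -84, 32, -68, -32, -22, -12, 18, -46] -> [-52, -84, 32, -68, -32, -22, -12, 18, -46] -> [32, 18] -> [-32, -18] -> -50
  [49, 3, 9, -38, 38, 38, 19, 47] -> [-98, -6, -18, 76, -76, -76, -38, -94] -> [98, 6, 18, -76, 76, 76, 38, 94] -> [98, 6, 18, -76, 76, 38, 94] -> [98, 18, 76, 38, 94] -> [-98, -18, -76, -38, -94] -> -324
  [22, 9, 27, 18, -3, -28, -37] -> [-44, -18, -54, -36, 6, 56, 74] -> [44, 18, 54, 36, -6, -56, -74] -> [44, 18, 54, 36, -6, -56, -74] -> [44, 18, 54, 36] -> [-44, -18, -54, -36] -> -152
  [17, -49, 42, 31, 5, -1] -> [-34, 98, -84, -62, -10, 2] -> [34, -98, 84, 62, 10, -2] -> [34, -98, 84, 62, 10, -2] -> [34, 84, 62, 10] -> [-34, -84, -62, -10] -> -190
  [8, -20, -9] -> [-16, 40, 18] -> [16, -40, -18] -> [16, -40, -18] -> [16] -> [-16] -> -16
  [-23, -2, -38, 3, -23, 29, -38] -> [46, 4, 76, -6, 46, -58, 76] -> [-46, -4, -76, 6, -46, 58, -76] -> [-46, -4, -76, 6, 58] -> [58] -> [-58] -> -58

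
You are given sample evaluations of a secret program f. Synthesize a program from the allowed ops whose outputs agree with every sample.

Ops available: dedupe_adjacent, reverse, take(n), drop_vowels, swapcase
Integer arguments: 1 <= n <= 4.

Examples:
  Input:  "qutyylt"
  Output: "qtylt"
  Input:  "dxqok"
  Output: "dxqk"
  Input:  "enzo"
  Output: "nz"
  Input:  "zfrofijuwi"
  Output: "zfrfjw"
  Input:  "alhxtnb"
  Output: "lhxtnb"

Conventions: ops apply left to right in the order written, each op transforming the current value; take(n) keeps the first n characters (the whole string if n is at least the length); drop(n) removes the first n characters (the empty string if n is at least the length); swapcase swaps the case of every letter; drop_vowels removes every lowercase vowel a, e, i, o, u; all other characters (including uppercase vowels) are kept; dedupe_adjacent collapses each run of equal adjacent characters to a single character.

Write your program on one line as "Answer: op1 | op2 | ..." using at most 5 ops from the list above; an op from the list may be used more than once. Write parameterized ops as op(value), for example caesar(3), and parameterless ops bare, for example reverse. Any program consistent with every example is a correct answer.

reverse | drop_vowels | dedupe_adjacent | reverse

Check, running the answer program on each example:
  "qutyylt" -> "tlyytuq" -> "tlyytq" -> "tlytq" -> "qtylt"
  "dxqok" -> "koqxd" -> "kqxd" -> "kqxd" -> "dxqk"
  "enzo" -> "ozne" -> "zn" -> "zn" -> "nz"
  "zfrofijuwi" -> "iwujiforfz" -> "wjfrfz" -> "wjfrfz" -> "zfrfjw"
  "alhxtnb" -> "bntxhla" -> "bntxhl" -> "bntxhl" -> "lhxtnb"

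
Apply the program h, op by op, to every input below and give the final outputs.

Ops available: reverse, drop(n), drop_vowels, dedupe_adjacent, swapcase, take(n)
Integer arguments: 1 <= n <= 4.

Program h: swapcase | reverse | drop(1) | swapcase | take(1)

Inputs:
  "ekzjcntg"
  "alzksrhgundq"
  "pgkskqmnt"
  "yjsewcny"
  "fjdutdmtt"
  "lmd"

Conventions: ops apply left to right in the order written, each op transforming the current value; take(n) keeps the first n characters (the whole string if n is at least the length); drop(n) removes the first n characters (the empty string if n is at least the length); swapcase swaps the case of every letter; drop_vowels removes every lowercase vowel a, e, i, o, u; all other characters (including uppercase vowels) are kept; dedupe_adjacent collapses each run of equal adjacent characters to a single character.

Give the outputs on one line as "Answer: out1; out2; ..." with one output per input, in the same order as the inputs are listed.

Execution, op by op:
  "ekzjcntg" -> "EKZJCNTG" -> "GTNCJZKE" -> "TNCJZKE" -> "tncjzke" -> "t"
  "alzksrhgundq" -> "ALZKSRHGUNDQ" -> "QDNUGHRSKZLA" -> "DNUGHRSKZLA" -> "dnughrskzla" -> "d"
  "pgkskqmnt" -> "PGKSKQMNT" -> "TNMQKSKGP" -> "NMQKSKGP" -> "nmqkskgp" -> "n"
  "yjsewcny" -> "YJSEWCNY" -> "YNCWESJY" -> "NCWESJY" -> "ncwesjy" -> "n"
  "fjdutdmtt" -> "FJDUTDMTT" -> "TTMDTUDJF" -> "TMDTUDJF" -> "tmdtudjf" -> "t"
  "lmd" -> "LMD" -> "DML" -> "ML" -> "ml" -> "m"

"t"; "d"; "n"; "n"; "t"; "m"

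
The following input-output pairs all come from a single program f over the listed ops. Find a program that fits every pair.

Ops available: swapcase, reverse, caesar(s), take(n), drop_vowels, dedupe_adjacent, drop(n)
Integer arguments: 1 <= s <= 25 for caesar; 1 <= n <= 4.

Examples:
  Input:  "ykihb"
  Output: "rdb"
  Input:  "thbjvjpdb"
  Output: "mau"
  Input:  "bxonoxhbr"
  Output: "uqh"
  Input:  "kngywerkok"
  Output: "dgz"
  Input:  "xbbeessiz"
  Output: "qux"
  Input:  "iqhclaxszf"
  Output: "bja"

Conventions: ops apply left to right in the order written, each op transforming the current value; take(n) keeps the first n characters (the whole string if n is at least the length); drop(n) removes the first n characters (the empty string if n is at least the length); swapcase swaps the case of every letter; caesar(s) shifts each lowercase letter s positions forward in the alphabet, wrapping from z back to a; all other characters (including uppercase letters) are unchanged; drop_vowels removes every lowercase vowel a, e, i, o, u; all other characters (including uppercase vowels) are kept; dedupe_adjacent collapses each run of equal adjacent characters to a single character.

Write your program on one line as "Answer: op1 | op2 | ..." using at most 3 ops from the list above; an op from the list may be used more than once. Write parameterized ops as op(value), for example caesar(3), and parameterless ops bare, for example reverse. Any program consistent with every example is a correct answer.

dedupe_adjacent | take(3) | caesar(19)

Check, running the answer program on each example:
  "ykihb" -> "ykihb" -> "yki" -> "rdb"
  "thbjvjpdb" -> "thbjvjpdb" -> "thb" -> "mau"
  "bxonoxhbr" -> "bxonoxhbr" -> "bxo" -> "uqh"
  "kngywerkok" -> "kngywerkok" -> "kng" -> "dgz"
  "xbbeessiz" -> "xbesiz" -> "xbe" -> "qux"
  "iqhclaxszf" -> "iqhclaxszf" -> "iqh" -> "bja"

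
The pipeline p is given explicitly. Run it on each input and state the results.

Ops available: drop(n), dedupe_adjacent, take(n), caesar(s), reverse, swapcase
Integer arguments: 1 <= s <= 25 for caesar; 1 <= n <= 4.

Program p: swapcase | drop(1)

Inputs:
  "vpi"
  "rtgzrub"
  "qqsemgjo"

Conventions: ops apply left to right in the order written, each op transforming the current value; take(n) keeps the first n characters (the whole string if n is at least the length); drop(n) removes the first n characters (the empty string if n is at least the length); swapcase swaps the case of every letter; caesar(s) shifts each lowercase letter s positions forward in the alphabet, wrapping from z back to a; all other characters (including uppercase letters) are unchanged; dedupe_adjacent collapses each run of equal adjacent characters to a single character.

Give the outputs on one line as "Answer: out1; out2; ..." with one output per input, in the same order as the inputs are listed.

"PI"; "TGZRUB"; "QSEMGJO"

Execution, op by op:
  "vpi" -> "VPI" -> "PI"
  "rtgzrub" -> "RTGZRUB" -> "TGZRUB"
  "qqsemgjo" -> "QQSEMGJO" -> "QSEMGJO"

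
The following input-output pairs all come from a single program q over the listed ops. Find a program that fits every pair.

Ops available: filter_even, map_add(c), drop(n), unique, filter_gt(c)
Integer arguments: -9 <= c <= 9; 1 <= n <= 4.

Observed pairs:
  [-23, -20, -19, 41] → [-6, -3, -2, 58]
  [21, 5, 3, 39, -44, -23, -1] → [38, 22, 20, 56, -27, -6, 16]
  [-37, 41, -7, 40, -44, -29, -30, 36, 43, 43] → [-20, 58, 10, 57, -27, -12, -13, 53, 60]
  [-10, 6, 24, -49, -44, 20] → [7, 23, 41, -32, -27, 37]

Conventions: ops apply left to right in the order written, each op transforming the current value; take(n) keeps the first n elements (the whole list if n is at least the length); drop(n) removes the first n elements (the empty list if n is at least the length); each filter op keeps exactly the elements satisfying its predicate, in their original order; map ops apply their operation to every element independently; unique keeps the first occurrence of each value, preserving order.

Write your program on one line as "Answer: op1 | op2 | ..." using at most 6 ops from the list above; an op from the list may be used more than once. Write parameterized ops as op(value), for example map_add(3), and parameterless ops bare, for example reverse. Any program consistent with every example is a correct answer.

map_add(8) | map_add(7) | map_add(4) | unique | map_add(-2)

Check, running the answer program on each example:
  [-23, -20, -19, 41] -> [-15, -12, -11, 49] -> [-8, -5, -4, 56] -> [-4, -1, 0, 60] -> [-4, -1, 0, 60] -> [-6, -3, -2, 58]
  [21, 5, 3, 39, -44, -23, -1] -> [29, 13, 11, 47, -36, -15, 7] -> [36, 20, 18, 54, -29, -8, 14] -> [40, 24, 22, 58, -25, -4, 18] -> [40, 24, 22, 58, -25, -4, 18] -> [38, 22, 20, 56, -27, -6, 16]
  [-37, 41, -7, 40, -44, -29, -30, 36, 43, 43] -> [-29, 49, 1, 48, -36, -21, -22, 44, 51, 51] -> [-22, 56, 8, 55, -29, -14, -15, 51, 58, 58] -> [-18, 60, 12, 59, -25, -10, -11, 55, 62, 62] -> [-18, 60, 12, 59, -25, -10, -11, 55, 62] -> [-20, 58, 10, 57, -27, -12, -13, 53, 60]
  [-10, 6, 24, -49, -44, 20] -> [-2, 14, 32, -41, -36, 28] -> [5, 21, 39, -34, -29, 35] -> [9, 25, 43, -30, -25, 39] -> [9, 25, 43, -30, -25, 39] -> [7, 23, 41, -32, -27, 37]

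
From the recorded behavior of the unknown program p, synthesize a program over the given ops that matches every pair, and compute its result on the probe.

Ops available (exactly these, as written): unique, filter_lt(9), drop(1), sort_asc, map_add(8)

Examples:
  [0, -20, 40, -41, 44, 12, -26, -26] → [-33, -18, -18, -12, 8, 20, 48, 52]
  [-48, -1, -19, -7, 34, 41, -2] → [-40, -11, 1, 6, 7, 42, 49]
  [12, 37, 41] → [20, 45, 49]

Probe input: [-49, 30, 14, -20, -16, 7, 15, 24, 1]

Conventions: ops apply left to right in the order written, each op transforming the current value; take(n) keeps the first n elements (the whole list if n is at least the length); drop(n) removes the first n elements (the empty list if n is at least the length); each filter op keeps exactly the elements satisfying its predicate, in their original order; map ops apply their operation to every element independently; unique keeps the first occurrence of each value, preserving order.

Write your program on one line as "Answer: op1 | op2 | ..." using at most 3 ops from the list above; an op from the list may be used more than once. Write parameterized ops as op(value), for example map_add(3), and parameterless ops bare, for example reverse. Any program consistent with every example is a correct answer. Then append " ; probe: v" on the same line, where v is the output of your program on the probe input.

sort_asc | map_add(8) ; probe: [-41, -12, -8, 9, 15, 22, 23, 32, 38]

Check, running the answer program on each example:
  [0, -20, 40, -41, 44, 12, -26, -26] -> [-41, -26, -26, -20, 0, 12, 40, 44] -> [-33, -18, -18, -12, 8, 20, 48, 52]
  [-48, -1, -19, -7, 34, 41, -2] -> [-48, -19, -7, -2, -1, 34, 41] -> [-40, -11, 1, 6, 7, 42, 49]
  [12, 37, 41] -> [12, 37, 41] -> [20, 45, 49]
  probe: [-49, 30, 14, -20, -16, 7, 15, 24, 1] -> [-49, -20, -16, 1, 7, 14, 15, 24, 30] -> [-41, -12, -8, 9, 15, 22, 23, 32, 38]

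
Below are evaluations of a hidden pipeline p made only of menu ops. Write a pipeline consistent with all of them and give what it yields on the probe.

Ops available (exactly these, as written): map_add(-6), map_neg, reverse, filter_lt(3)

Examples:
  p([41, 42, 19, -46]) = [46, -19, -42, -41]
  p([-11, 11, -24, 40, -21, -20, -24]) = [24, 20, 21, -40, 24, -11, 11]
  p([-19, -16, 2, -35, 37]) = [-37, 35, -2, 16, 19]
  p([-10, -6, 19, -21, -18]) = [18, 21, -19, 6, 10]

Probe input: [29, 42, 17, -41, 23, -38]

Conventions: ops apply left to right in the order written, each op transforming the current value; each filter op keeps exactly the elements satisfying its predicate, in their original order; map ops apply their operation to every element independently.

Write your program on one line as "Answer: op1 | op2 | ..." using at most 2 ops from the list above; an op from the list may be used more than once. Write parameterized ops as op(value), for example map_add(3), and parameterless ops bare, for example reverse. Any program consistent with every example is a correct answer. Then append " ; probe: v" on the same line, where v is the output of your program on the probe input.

reverse | map_neg ; probe: [38, -23, 41, -17, -42, -29]

Check, running the answer program on each example:
  [41, 42, 19, -46] -> [-46, 19, 42, 41] -> [46, -19, -42, -41]
  [-11, 11, -24, 40, -21, -20, -24] -> [-24, -20, -21, 40, -24, 11, -11] -> [24, 20, 21, -40, 24, -11, 11]
  [-19, -16, 2, -35, 37] -> [37, -35, 2, -16, -19] -> [-37, 35, -2, 16, 19]
  [-10, -6, 19, -21, -18] -> [-18, -21, 19, -6, -10] -> [18, 21, -19, 6, 10]
  probe: [29, 42, 17, -41, 23, -38] -> [-38, 23, -41, 17, 42, 29] -> [38, -23, 41, -17, -42, -29]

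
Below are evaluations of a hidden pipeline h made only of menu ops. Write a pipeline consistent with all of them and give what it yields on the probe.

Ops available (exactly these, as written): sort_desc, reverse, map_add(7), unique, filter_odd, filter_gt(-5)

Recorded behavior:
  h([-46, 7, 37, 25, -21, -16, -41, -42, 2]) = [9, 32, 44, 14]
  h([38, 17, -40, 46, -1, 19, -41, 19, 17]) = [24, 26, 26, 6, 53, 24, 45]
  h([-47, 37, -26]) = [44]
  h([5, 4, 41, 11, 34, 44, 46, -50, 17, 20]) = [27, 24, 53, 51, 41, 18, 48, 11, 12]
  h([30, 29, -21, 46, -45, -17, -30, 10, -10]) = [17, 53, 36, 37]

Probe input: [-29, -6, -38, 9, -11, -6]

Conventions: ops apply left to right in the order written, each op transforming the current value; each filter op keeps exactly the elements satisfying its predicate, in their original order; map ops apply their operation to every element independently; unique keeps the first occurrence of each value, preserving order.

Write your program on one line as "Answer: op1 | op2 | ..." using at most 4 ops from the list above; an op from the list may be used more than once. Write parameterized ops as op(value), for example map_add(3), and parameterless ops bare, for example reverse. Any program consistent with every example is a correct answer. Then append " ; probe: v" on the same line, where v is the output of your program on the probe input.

filter_gt(-5) | reverse | map_add(7) ; probe: [16]

Check, running the answer program on each example:
  [-46, 7, 37, 25, -21, -16, -41, -42, 2] -> [7, 37, 25, 2] -> [2, 25, 37, 7] -> [9, 32, 44, 14]
  [38, 17, -40, 46, -1, 19, -41, 19, 17] -> [38, 17, 46, -1, 19, 19, 17] -> [17, 19, 19, -1, 46, 17, 38] -> [24, 26, 26, 6, 53, 24, 45]
  [-47, 37, -26] -> [37] -> [37] -> [44]
  [5, 4, 41, 11, 34, 44, 46, -50, 17, 20] -> [5, 4, 41, 11, 34, 44, 46, 17, 20] -> [20, 17, 46, 44, 34, 11, 41, 4, 5] -> [27, 24, 53, 51, 41, 18, 48, 11, 12]
  [30, 29, -21, 46, -45, -17, -30, 10, -10] -> [30, 29, 46, 10] -> [10, 46, 29, 30] -> [17, 53, 36, 37]
  probe: [-29, -6, -38, 9, -11, -6] -> [9] -> [9] -> [16]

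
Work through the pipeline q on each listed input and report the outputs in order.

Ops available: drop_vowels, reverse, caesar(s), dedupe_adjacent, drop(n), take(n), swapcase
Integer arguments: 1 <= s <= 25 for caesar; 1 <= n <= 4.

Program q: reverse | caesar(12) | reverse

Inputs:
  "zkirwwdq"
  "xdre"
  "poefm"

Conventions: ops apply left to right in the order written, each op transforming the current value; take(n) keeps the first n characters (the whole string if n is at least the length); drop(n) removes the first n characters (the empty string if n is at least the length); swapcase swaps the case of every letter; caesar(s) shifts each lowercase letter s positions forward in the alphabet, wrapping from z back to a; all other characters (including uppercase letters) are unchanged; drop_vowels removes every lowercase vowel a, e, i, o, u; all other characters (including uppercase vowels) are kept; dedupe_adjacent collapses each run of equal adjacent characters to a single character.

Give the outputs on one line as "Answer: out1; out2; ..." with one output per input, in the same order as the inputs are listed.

Execution, op by op:
  "zkirwwdq" -> "qdwwrikz" -> "cpiiduwl" -> "lwudiipc"
  "xdre" -> "erdx" -> "qdpj" -> "jpdq"
  "poefm" -> "mfeop" -> "yrqab" -> "baqry"

"lwudiipc"; "jpdq"; "baqry"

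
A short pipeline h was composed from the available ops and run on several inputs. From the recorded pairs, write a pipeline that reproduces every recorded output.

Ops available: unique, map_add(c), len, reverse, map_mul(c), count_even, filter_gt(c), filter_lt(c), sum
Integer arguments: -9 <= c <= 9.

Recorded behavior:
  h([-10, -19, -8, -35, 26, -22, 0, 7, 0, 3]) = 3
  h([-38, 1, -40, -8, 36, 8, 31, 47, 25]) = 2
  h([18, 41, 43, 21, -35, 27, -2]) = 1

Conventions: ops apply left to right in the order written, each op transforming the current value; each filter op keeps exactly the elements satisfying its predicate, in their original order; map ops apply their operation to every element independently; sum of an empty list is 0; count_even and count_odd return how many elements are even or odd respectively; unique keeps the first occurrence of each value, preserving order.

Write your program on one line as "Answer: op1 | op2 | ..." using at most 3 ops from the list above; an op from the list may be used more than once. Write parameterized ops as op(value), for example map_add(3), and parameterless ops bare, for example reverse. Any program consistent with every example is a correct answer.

map_mul(-5) | filter_lt(7) | count_even

Check, running the answer program on each example:
  [-10, -19, -8, -35, 26, -22, 0, 7, 0, 3] -> [50, 95, 40, 175, -130, 110, 0, -35, 0, -15] -> [-130, 0, -35, 0, -15] -> 3
  [-38, 1, -40, -8, 36, 8, 31, 47, 25] -> [190, -5, 200, 40, -180, -40, -155, -235, -125] -> [-5, -180, -40, -155, -235, -125] -> 2
  [18, 41, 43, 21, -35, 27, -2] -> [-90, -205, -215, -105, 175, -135, 10] -> [-90, -205, -215, -105, -135] -> 1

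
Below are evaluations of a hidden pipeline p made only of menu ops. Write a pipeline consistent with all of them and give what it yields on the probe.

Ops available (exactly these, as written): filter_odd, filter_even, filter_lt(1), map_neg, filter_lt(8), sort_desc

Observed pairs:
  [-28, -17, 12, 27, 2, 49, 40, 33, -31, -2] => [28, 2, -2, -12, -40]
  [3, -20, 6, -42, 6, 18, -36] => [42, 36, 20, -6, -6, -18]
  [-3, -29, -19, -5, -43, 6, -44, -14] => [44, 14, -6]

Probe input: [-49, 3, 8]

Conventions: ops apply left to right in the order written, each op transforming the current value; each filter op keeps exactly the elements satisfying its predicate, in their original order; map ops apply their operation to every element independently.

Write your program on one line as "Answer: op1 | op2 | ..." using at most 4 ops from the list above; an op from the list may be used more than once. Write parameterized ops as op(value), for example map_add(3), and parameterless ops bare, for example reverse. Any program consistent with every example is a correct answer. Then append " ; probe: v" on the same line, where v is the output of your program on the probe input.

map_neg | filter_even | sort_desc ; probe: [-8]

Check, running the answer program on each example:
  [-28, -17, 12, 27, 2, 49, 40, 33, -31, -2] -> [28, 17, -12, -27, -2, -49, -40, -33, 31, 2] -> [28, -12, -2, -40, 2] -> [28, 2, -2, -12, -40]
  [3, -20, 6, -42, 6, 18, -36] -> [-3, 20, -6, 42, -6, -18, 36] -> [20, -6, 42, -6, -18, 36] -> [42, 36, 20, -6, -6, -18]
  [-3, -29, -19, -5, -43, 6, -44, -14] -> [3, 29, 19, 5, 43, -6, 44, 14] -> [-6, 44, 14] -> [44, 14, -6]
  probe: [-49, 3, 8] -> [49, -3, -8] -> [-8] -> [-8]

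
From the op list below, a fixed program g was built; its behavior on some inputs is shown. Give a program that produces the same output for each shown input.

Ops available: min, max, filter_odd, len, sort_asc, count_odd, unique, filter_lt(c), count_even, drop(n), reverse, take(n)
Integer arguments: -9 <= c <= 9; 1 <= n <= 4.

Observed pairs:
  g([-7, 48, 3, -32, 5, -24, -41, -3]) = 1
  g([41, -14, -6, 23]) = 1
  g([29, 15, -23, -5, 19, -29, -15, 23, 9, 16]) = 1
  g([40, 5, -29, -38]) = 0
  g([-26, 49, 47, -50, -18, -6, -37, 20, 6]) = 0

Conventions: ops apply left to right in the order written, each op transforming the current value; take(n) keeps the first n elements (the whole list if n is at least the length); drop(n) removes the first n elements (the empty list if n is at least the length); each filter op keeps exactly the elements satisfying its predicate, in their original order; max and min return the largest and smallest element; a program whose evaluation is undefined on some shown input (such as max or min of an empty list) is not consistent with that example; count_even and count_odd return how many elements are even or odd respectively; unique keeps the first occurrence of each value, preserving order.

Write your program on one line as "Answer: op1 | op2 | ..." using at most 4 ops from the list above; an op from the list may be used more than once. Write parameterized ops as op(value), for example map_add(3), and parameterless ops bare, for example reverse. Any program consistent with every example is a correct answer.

take(1) | filter_odd | count_odd

Check, running the answer program on each example:
  [-7, 48, 3, -32, 5, -24, -41, -3] -> [-7] -> [-7] -> 1
  [41, -14, -6, 23] -> [41] -> [41] -> 1
  [29, 15, -23, -5, 19, -29, -15, 23, 9, 16] -> [29] -> [29] -> 1
  [40, 5, -29, -38] -> [40] -> [] -> 0
  [-26, 49, 47, -50, -18, -6, -37, 20, 6] -> [-26] -> [] -> 0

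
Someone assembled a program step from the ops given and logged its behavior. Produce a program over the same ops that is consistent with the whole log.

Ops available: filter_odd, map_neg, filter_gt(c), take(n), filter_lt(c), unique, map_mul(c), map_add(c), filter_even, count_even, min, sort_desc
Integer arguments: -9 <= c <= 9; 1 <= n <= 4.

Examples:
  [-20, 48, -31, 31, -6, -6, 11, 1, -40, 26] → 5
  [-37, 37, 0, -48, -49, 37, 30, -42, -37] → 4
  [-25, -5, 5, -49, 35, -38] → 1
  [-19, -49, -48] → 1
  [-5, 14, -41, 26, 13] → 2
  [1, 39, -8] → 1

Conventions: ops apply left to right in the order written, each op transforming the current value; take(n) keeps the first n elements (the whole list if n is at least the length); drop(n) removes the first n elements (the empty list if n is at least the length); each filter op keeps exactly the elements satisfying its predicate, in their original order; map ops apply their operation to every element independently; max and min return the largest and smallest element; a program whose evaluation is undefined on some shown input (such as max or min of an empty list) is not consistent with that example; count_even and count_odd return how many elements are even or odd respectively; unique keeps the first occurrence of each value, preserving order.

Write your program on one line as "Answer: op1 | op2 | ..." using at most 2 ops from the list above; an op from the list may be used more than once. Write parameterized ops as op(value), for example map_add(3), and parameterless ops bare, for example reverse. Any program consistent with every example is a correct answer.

unique | count_even

Check, running the answer program on each example:
  [-20, 48, -31, 31, -6, -6, 11, 1, -40, 26] -> [-20, 48, -31, 31, -6, 11, 1, -40, 26] -> 5
  [-37, 37, 0, -48, -49, 37, 30, -42, -37] -> [-37, 37, 0, -48, -49, 30, -42] -> 4
  [-25, -5, 5, -49, 35, -38] -> [-25, -5, 5, -49, 35, -38] -> 1
  [-19, -49, -48] -> [-19, -49, -48] -> 1
  [-5, 14, -41, 26, 13] -> [-5, 14, -41, 26, 13] -> 2
  [1, 39, -8] -> [1, 39, -8] -> 1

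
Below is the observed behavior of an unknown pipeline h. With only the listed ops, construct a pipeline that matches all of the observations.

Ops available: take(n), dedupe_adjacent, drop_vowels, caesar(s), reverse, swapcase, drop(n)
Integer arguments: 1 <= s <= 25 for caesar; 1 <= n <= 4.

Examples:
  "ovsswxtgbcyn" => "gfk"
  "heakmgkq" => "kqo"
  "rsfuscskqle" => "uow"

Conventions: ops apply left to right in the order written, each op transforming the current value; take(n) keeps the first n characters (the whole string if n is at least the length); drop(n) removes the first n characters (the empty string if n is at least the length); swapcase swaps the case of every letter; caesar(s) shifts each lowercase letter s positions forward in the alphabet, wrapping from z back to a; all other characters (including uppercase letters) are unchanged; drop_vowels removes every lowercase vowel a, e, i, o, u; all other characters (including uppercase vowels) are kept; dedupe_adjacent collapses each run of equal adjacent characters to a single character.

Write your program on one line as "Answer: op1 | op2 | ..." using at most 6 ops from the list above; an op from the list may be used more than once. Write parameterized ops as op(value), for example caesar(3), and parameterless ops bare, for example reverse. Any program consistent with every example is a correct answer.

reverse | drop(1) | take(4) | drop(1) | caesar(4)

Check, running the answer program on each example:
  "ovsswxtgbcyn" -> "nycbgtxwssvo" -> "ycbgtxwssvo" -> "ycbg" -> "cbg" -> "gfk"
  "heakmgkq" -> "qkgmkaeh" -> "kgmkaeh" -> "kgmk" -> "gmk" -> "kqo"
  "rsfuscskqle" -> "elqkscsufsr" -> "lqkscsufsr" -> "lqks" -> "qks" -> "uow"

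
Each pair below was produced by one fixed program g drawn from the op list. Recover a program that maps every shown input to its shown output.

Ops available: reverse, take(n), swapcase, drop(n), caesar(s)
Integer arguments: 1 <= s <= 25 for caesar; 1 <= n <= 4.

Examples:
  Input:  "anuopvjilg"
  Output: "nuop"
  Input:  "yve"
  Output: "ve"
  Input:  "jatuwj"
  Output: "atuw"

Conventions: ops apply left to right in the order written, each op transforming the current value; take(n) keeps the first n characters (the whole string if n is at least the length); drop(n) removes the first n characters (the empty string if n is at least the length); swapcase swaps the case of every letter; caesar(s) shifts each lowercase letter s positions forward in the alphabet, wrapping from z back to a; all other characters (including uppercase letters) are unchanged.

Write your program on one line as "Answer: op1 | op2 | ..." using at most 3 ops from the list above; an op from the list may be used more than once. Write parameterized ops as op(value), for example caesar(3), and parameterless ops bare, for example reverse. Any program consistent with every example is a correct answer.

drop(1) | take(4)

Check, running the answer program on each example:
  "anuopvjilg" -> "nuopvjilg" -> "nuop"
  "yve" -> "ve" -> "ve"
  "jatuwj" -> "atuwj" -> "atuw"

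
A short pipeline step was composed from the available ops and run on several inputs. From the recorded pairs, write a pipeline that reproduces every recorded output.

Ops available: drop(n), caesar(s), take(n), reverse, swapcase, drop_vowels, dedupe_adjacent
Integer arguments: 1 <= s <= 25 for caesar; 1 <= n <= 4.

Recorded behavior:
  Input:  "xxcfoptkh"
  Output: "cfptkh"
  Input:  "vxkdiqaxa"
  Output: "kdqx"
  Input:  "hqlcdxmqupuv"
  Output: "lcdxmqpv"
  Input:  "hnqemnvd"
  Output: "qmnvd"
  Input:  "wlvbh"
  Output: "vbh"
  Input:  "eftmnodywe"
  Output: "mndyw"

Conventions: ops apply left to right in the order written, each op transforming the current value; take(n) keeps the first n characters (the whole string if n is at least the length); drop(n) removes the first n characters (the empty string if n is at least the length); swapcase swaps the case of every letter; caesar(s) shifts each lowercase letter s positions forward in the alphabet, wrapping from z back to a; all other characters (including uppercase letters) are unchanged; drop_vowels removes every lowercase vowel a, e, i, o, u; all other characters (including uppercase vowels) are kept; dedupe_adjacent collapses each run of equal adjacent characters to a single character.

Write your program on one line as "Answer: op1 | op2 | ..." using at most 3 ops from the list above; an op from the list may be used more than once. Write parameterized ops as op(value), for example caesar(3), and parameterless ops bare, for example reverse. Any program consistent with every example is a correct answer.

drop_vowels | drop(2)

Check, running the answer program on each example:
  "xxcfoptkh" -> "xxcfptkh" -> "cfptkh"
  "vxkdiqaxa" -> "vxkdqx" -> "kdqx"
  "hqlcdxmqupuv" -> "hqlcdxmqpv" -> "lcdxmqpv"
  "hnqemnvd" -> "hnqmnvd" -> "qmnvd"
  "wlvbh" -> "wlvbh" -> "vbh"
  "eftmnodywe" -> "ftmndyw" -> "mndyw"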